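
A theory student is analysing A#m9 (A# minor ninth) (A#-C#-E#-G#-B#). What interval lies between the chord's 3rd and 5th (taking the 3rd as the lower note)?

major 3rd

3rd = C#; 5th = E#.
C# up to E# spans 3 letter names and 4 semitones — a major third.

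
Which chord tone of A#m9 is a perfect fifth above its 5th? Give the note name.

B#

A#m9 is spelled A#, C#, E#, G#, B#.
The 5th is E#. A perfect fifth above E# is B#.
B# is the chord's 9th.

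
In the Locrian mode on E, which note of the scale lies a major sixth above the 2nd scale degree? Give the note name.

The scale is E F G A Bb C D.
The 2nd scale degree is F; a major sixth above that is D — scale degree 7.

D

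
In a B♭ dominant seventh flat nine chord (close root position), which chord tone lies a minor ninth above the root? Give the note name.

B♭7b9: B♭, D, F, A♭, C♭.
The root is B♭. A minor ninth above B♭ is C♭.
C♭ is the chord's 9th.

Cb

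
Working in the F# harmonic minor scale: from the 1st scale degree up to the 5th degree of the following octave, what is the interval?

perfect twelfth

Spelling the F# harmonic minor scale: F# G# A B C# D E#.
1st scale degree = F#; 5th degree (up an octave) = C#.
F# up to C# spans 12 letter names and 19 semitones — a perfect twelfth.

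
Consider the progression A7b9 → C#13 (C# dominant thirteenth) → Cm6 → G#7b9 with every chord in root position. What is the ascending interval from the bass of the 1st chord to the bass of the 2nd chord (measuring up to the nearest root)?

major third

The roots are A and C#.
Counting 3 letters and 4 half steps from A gives a major third.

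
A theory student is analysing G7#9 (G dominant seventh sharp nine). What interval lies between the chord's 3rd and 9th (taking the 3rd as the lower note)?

major 7th

Spelling the chord: G-B-D-F-A#.
So we need the interval from B up to A#.
Counting 7 letters and 11 half steps from B gives a major seventh.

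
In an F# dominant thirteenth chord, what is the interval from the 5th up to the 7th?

The chord tones of F# dominant thirteenth are F# A# C# E G# D#.
So we need the interval from C# up to E.
C# up to E is 3 semitones, a half step narrower than a major third, so the interval is minor.

minor third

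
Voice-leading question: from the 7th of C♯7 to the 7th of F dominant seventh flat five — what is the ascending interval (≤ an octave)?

The 7th of C♯7 is B; the 7th of F dominant seventh flat five is E♭.
B up to E♭ is 4 semitones, a half step narrower than a perfect fourth, so the interval is diminished.

diminished 4th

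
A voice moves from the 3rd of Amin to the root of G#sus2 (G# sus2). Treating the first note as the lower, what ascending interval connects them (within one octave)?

Amin has C as its 3rd, and G#sus2 (G# sus2) has G# as its root.
5 letter names make it a fifth; at 8 semitones (a half step wider than perfect) the quality is augmented.

augmented 5th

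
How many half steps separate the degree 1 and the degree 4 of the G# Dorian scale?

5

The scale is G# A# B C# D# E# F#.
G# up to C# is a perfect fourth — 5 semitones.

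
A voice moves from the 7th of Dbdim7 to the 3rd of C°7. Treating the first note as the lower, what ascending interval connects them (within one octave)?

The 7th of Dbdim7 is Cbb; the 3rd of C°7 is Eb.
Cbb up to Eb is 5 semitones, a half step wider than a major third, so the interval is augmented.

augmented third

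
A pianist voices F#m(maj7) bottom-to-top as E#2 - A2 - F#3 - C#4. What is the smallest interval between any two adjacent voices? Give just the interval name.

diminished fourth

Adjacent intervals: E#2→A2 = diminished fourth; A2→F#3 = major sixth; F#3→C#4 = perfect fifth.
The smallest is E#2 to A2, a diminished fourth (4 semitones).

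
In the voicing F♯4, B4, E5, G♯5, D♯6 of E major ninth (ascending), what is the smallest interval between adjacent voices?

M3

Adjacent intervals: F♯4→B4 = perfect fourth; B4→E5 = perfect fourth; E5→G♯5 = major third; G♯5→D♯6 = perfect fifth.
The smallest is E5 to G♯5, a major third (4 semitones).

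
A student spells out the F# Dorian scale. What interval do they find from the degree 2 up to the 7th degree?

minor sixth

The scale runs F# G# A B C# D# E.
So we need the interval from G# up to E.
From G# to E: 8 semitones over a sixth = minor.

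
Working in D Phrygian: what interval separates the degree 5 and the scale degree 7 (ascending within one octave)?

Spelling D Phrygian: D E♭ F G A B♭ C.
Degree 5 = A; scale degree 7 = C.
3 letter names make it a third; at 3 semitones (a half step narrower than major) the quality is minor.

minor third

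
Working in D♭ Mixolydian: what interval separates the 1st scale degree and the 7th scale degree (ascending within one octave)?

m7

The scale runs D♭ E♭ F G♭ A♭ B♭ C♭.
1st scale degree = D♭; scale degree 7 = C♭.
7 letter names make it a seventh; at 10 semitones (a half step narrower than major) the quality is minor.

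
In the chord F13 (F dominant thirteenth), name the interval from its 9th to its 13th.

F13 (F dominant thirteenth): F–A–C–Eb–G–D.
That puts G below D.
Counting 5 letters and 7 half steps from G gives a perfect fifth.

P5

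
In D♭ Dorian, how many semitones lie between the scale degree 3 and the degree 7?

The scale is D♭ E♭ F♭ G♭ A♭ B♭ C♭.
F♭ up to C♭ is a perfect fifth — 7 semitones.

7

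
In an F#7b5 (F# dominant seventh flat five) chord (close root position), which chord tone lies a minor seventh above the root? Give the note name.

E

F#7b5: F# A# C E.
The root is F#. A minor seventh above F# is E.
E is the chord's 7th.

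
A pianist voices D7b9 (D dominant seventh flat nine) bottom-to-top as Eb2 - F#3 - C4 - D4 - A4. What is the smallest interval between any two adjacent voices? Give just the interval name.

Adjacent intervals: Eb2→F#3 = augmented ninth; F#3→C4 = diminished fifth; C4→D4 = major second; D4→A4 = perfect fifth.
The smallest is C4 to D4, a major second (2 semitones).

major 2nd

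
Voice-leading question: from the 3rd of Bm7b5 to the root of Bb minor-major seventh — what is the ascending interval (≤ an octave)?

The 3rd of Bm7b5 is D; the root of Bb minor-major seventh is Bb.
D up to Bb is 8 semitones, a half step narrower than a major sixth, so the interval is minor.

m6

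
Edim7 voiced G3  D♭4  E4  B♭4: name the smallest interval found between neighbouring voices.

Adjacent intervals: G3→D♭4 = diminished fifth; D♭4→E4 = augmented second; E4→B♭4 = diminished fifth.
The smallest is D♭4 to E4, an augmented second (3 semitones).

augmented second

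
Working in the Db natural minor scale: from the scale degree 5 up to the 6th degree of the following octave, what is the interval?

m9

The scale runs Db Eb Fb Gb Ab Bbb Cb.
The scale degree 5 is Ab and the 6th degree (up an octave) is Bbb.
9 letter names make it a ninth; at 13 semitones (a half step narrower than major) the quality is minor.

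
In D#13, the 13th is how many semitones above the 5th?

14

D#13 (D# dominant thirteenth): D#–F##–A#–C#–E#–B#.
A# to B# is a major ninth: 14 semitones.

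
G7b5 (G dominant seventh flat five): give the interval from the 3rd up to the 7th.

G7b5: G B Db F.
That puts B below F.
From B to F: 6 semitones over a fifth = diminished.
This 3–7 tritone is the characteristic tension at the heart of the dominant sound.

diminished 5th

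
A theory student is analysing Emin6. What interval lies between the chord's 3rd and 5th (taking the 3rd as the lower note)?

M3

Emin6 is spelled E-G-B-C♯.
The 3rd is G and the 5th is B.
From G to B is 4 semitones, exactly the major third.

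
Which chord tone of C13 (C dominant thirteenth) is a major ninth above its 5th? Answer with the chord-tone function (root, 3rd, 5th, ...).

13th

Spelling the chord: C E G Bb D A.
The 5th is G. A major ninth above G is A.
A is the chord's 13th.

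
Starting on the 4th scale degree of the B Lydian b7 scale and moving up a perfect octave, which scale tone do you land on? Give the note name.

E#

The scale is B C# D# E# F# G# A.
The 4th scale degree is E#; a perfect octave above that is E# — scale degree 4.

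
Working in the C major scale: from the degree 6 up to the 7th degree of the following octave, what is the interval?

C major: C D E F G A B.
The degree 6 is A and the scale degree 7 (up an octave) is B.
From A to B is 14 semitones, exactly the major ninth.

major ninth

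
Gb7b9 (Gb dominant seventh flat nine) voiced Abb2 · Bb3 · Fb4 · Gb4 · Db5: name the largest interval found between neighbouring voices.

augmented ninth

Adjacent intervals: Abb2→Bb3 = augmented ninth; Bb3→Fb4 = diminished fifth; Fb4→Gb4 = major second; Gb4→Db5 = perfect fifth.
The largest is Abb2 to Bb3, an augmented ninth (15 semitones).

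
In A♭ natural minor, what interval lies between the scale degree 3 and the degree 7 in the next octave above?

perfect twelfth

A♭ natural minor: A♭ B♭ C♭ D♭ E♭ F♭ G♭.
Scale degree 3 = C♭; scale degree 7 (up an octave) = G♭.
Counting 12 letters and 19 half steps from C♭ gives a perfect twelfth.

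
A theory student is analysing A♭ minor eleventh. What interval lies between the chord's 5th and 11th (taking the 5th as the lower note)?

A♭m11 (A♭ minor eleventh) is spelled A♭-C♭-E♭-G♭-B♭-D♭.
That puts E♭ below D♭.
E♭ up to D♭ is 10 semitones, a half step narrower than a major seventh, so the interval is minor.

minor seventh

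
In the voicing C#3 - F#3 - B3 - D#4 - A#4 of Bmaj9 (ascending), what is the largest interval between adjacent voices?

perfect fifth

Adjacent intervals: C#3→F#3 = perfect fourth; F#3→B3 = perfect fourth; B3→D#4 = major third; D#4→A#4 = perfect fifth.
The largest is D#4 to A#4, a perfect fifth (7 semitones).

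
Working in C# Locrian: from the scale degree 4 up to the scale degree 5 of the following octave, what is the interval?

Spelling C# Locrian: C# D E F# G A B.
That puts F# below G.
F# up to G is 13 semitones, a half step narrower than a major ninth, so the interval is minor.

minor ninth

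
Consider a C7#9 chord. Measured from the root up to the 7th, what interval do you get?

C7#9 (C dominant seventh sharp nine): C E G B♭ D♯.
So we need the interval from C up to B♭.
C up to B♭ is 10 semitones, a half step narrower than a major seventh, so the interval is minor.

m7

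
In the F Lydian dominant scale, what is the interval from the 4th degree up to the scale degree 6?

F lydian dominant: F G A B C D Eb.
4th degree = B; scale degree 6 = D.
From B to D: 3 semitones over a third = minor.

minor third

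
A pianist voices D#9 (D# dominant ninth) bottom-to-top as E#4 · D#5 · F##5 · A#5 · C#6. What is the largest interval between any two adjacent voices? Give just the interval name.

Adjacent intervals: E#4→D#5 = minor seventh; D#5→F##5 = major third; F##5→A#5 = minor third; A#5→C#6 = minor third.
The largest is E#4 to D#5, a minor seventh (10 semitones).

m7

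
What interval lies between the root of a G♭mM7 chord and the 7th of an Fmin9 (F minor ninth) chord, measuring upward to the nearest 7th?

G♭mM7 has G♭ as its root, and Fmin9 (F minor ninth) has E♭ as its 7th.
From G♭ to E♭ is 9 semitones, exactly the major sixth.

major sixth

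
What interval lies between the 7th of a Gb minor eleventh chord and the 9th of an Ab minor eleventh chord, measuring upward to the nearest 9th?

The 7th of Gb minor eleventh is Fb; the 9th of Ab minor eleventh is Bb.
Fb up to Bb is 6 semitones, a half step wider than a perfect fourth, so the interval is augmented.

augmented fourth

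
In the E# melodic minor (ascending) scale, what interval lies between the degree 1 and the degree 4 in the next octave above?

perfect eleventh

Spelling the E# melodic minor (ascending) scale: E# F## G# A# B# C## D##.
Degree 1 = E#; scale degree 4 (up an octave) = A#.
Counting 11 letters and 17 half steps from E# gives a perfect eleventh.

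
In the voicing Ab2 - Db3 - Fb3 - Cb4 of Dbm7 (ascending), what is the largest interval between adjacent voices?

Adjacent intervals: Ab2→Db3 = perfect fourth; Db3→Fb3 = minor third; Fb3→Cb4 = perfect fifth.
The largest is Fb3 to Cb4, a perfect fifth (7 semitones).

perfect fifth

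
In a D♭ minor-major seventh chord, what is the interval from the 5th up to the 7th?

major 3rd

D♭mM7 (D♭ minor-major seventh) is spelled D♭–F♭–A♭–C.
That puts A♭ below C.
From A♭ to C is 4 semitones, exactly the major third.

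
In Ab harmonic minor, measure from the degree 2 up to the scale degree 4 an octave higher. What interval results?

The scale runs Ab Bb Cb Db Eb Fb G.
So we need the interval from Bb up to Db.
Bb up to Db is 15 semitones, a half step narrower than a major tenth, so the interval is minor.

m10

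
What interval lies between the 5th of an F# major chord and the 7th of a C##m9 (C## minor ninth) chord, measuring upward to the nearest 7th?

M7

The 5th of F# major is C#; the 7th of C##m9 (C## minor ninth) is B#.
Counting 7 letters and 11 half steps from C# gives a major seventh.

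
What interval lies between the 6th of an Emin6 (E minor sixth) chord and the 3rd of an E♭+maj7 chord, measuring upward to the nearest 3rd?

Emin6 (E minor sixth) has C♯ as its 6th, and E♭+maj7 has G as its 3rd.
5 letter names make it a fifth; at 6 semitones (a half step narrower than perfect) the quality is diminished.

d5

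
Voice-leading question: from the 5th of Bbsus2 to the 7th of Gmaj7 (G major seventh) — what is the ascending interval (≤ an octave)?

A1

Bbsus2 has F as its 5th, and Gmaj7 (G major seventh) has F# as its 7th.
From F to F#: 1 semitone over a unison = augmented.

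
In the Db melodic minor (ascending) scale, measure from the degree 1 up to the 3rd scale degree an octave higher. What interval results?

The scale runs Db Eb Fb Gb Ab Bb C.
So we need the interval from Db up to Fb.
Db up to Fb is 15 semitones, a half step narrower than a major tenth, so the interval is minor.

minor 10th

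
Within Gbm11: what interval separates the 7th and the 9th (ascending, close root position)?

Gbm11 is spelled Gb-Bbb-Db-Fb-Ab-Cb.
The 7th is Fb and the 9th is Ab.
Counting 3 letters and 4 half steps from Fb gives a major third.

major third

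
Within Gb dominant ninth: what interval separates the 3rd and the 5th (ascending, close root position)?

The chord tones of Gb9 (Gb dominant ninth) are Gb-Bb-Db-Fb-Ab.
The 3rd is Bb and the 5th is Db.
From Bb to Db: 3 semitones over a third = minor.

minor third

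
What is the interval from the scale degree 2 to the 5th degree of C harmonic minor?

perfect fourth

The scale runs C D Eb F G Ab B.
Scale degree 2 = D; 5th degree = G.
Counting 4 letters and 5 half steps from D gives a perfect fourth.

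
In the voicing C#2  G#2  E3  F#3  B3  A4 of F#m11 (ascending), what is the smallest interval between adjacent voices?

major 2nd

Adjacent intervals: C#2→G#2 = perfect fifth; G#2→E3 = minor sixth; E3→F#3 = major second; F#3→B3 = perfect fourth; B3→A4 = minor seventh.
The smallest is E3 to F#3, a major second (2 semitones).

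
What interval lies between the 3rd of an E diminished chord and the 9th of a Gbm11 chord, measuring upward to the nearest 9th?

minor second

E diminished has G as its 3rd, and Gbm11 has Ab as its 9th.
G up to Ab is 1 semitone, a half step narrower than a major second, so the interval is minor.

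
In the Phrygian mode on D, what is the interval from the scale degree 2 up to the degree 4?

Spelling the Phrygian mode on D: D E♭ F G A B♭ C.
The scale degree 2 is E♭ and the 4th degree is G.
Counting 3 letters and 4 half steps from E♭ gives a major third.

major 3rd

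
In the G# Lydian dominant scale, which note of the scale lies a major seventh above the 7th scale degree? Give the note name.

E#

The scale is G# A# B# C## D# E# F#.
The 7th scale degree is F#; a major seventh above that is E# — scale degree 6.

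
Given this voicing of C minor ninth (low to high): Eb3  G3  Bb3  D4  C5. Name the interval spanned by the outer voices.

major 13th

The outer voices are Eb3 and C5.
From Eb to C is 21 semitones, exactly the major thirteenth.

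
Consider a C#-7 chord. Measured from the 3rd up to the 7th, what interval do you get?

perfect fifth

Spelling the chord: C#-E-G#-B.
So we need the interval from E up to B.
From E to B is 7 semitones, exactly the perfect fifth.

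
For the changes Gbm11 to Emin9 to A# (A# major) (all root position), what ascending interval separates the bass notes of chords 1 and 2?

augmented sixth

The roots are Gb and E.
Gb up to E is 10 semitones, a half step wider than a major sixth, so the interval is augmented.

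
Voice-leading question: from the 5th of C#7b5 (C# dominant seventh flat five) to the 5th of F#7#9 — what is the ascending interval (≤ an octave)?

C#7b5 (C# dominant seventh flat five) has G as its 5th, and F#7#9 has C# as its 5th.
From G to C#: 6 semitones over a fourth = augmented.

augmented 4th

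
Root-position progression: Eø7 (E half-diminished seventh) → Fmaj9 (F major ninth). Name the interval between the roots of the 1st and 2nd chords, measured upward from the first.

minor 2nd

The roots are E and F.
E up to F is 1 semitone, a half step narrower than a major second, so the interval is minor.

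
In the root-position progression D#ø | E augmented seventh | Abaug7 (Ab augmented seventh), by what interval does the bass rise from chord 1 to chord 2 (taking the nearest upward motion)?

minor second

The roots are D# and E.
From D# to E: 1 semitone over a second = minor.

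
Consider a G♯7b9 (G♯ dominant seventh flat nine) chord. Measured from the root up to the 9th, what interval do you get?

minor ninth

G♯7b9: G♯–B♯–D♯–F♯–A.
That puts G♯ below A.
9 letter names make it a ninth; at 13 semitones (a half step narrower than major) the quality is minor.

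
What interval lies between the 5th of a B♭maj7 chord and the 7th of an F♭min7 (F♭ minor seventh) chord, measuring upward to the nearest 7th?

The 5th of B♭maj7 is F; the 7th of F♭min7 (F♭ minor seventh) is E𝄫.
From F to E𝄫: 9 semitones over a seventh = diminished.

diminished 7th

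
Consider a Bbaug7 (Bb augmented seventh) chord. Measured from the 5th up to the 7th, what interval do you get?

d3

Spelling the chord: Bb–D–F#–Ab.
So we need the interval from F# up to Ab.
From F# to Ab: 2 semitones over a third = diminished.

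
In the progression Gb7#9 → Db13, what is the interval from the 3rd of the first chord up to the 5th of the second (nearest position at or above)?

The 3rd of Gb7#9 is Bb; the 5th of Db13 is Ab.
Bb up to Ab is 10 semitones, a half step narrower than a major seventh, so the interval is minor.

minor 7th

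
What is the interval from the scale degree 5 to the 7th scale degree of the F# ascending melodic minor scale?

The scale runs F# G# A B C# D# E#.
The scale degree 5 is C# and the 7th scale degree is E#.
C# up to E# spans 3 letter names and 4 semitones — a major third.

major 3rd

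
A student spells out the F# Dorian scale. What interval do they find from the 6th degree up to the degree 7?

Spelling the F# Dorian scale: F# G# A B C# D# E.
So we need the interval from D# up to E.
D# up to E is 1 semitone, a half step narrower than a major second, so the interval is minor.

minor 2nd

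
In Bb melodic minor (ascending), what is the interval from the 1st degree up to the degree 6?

Bb melodic minor: Bb C Db Eb F G A.
1st degree = Bb; degree 6 = G.
Counting 6 letters and 9 half steps from Bb gives a major sixth.

major sixth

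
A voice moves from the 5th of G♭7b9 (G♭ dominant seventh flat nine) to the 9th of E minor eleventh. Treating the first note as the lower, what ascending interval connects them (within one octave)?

G♭7b9 (G♭ dominant seventh flat nine) has D♭ as its 5th, and E minor eleventh has F♯ as its 9th.
3 letter names make it a third; at 5 semitones (a half step wider than major) the quality is augmented.

augmented 3rd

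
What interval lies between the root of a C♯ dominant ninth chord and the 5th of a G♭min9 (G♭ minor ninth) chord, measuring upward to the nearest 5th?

C♯ dominant ninth has C♯ as its root, and G♭min9 (G♭ minor ninth) has D♭ as its 5th.
2 letter names make it a second; at 0 semitones (a whole step narrower than major) the quality is diminished.

diminished second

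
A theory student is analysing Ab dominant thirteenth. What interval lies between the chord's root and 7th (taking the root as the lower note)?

minor seventh

Ab13 is spelled Ab, C, Eb, Gb, Bb, F.
So we need the interval from Ab up to Gb.
7 letter names make it a seventh; at 10 semitones (a half step narrower than major) the quality is minor.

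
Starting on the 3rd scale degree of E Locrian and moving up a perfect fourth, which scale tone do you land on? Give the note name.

The scale is E F G A Bb C D.
The 3rd scale degree is G; a perfect fourth above that is C — scale degree 6.

C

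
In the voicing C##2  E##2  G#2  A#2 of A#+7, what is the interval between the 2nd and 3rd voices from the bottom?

Those voices are E##2 and G#2.
E## up to G# is 2 semitones, a whole step narrower than a major third, so the interval is diminished.

d3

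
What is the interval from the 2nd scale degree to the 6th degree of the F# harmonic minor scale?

d5

F# harmonic minor: F# G# A B C# D E#.
That puts G# below D.
5 letter names make it a fifth; at 6 semitones (a half step narrower than perfect) the quality is diminished.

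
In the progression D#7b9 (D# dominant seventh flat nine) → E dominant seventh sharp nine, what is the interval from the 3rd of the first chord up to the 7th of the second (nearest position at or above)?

diminished 6th

The 3rd of D#7b9 (D# dominant seventh flat nine) is F##; the 7th of E dominant seventh sharp nine is D.
F## up to D is 7 semitones, a whole step narrower than a major sixth, so the interval is diminished.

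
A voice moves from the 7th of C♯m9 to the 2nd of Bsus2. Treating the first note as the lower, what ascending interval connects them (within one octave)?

major second

C♯m9 has B as its 7th, and Bsus2 has C♯ as its 2nd.
Counting 2 letters and 2 half steps from B gives a major second.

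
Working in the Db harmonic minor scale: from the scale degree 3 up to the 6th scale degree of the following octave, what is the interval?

perfect eleventh

The scale runs Db Eb Fb Gb Ab Bbb C.
Scale degree 3 = Fb; 6th scale degree (up an octave) = Bbb.
Fb up to Bbb spans 11 letter names and 17 semitones — a perfect eleventh.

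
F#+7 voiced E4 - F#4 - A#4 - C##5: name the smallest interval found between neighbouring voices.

major 2nd

Adjacent intervals: E4→F#4 = major second; F#4→A#4 = major third; A#4→C##5 = major third.
The smallest is E4 to F#4, a major second (2 semitones).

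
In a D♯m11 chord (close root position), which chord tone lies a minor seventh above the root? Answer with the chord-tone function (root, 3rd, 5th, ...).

7th

The chord tones of D♯m11 (D♯ minor eleventh) are D♯-F♯-A♯-C♯-E♯-G♯.
The root is D♯. A minor seventh above D♯ is C♯.
C♯ is the chord's 7th.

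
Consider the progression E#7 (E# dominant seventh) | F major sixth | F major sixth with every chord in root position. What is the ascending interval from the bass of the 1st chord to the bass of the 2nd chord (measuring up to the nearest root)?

The roots are E# and F.
2 letter names make it a second; at 0 semitones (a whole step narrower than major) the quality is diminished.

diminished second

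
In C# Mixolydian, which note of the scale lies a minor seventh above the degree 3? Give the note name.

D#

The scale is C# D# E# F# G# A# B.
The degree 3 is E#; a minor seventh above that is D# — scale degree 2.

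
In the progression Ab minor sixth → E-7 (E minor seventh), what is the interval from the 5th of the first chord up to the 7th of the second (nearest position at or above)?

major seventh

The 5th of Ab minor sixth is Eb; the 7th of E-7 (E minor seventh) is D.
From Eb to D is 11 semitones, exactly the major seventh.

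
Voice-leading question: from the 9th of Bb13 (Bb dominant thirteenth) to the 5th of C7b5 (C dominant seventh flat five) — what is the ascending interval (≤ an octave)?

Bb13 (Bb dominant thirteenth) has C as its 9th, and C7b5 (C dominant seventh flat five) has Gb as its 5th.
5 letter names make it a fifth; at 6 semitones (a half step narrower than perfect) the quality is diminished.

diminished fifth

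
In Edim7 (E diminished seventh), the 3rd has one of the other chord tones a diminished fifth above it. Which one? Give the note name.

Db

E°7 is spelled E G Bb Db.
The 3rd is G. A diminished fifth above G is Db.
Db is the chord's 7th.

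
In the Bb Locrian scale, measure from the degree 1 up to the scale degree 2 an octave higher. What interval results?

minor 9th

Spelling the Bb Locrian scale: Bb Cb Db Eb Fb Gb Ab.
That puts Bb below Cb.
9 letter names make it a ninth; at 13 semitones (a half step narrower than major) the quality is minor.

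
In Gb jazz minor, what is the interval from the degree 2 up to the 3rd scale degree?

minor second

Spelling Gb jazz minor: Gb Ab Bbb Cb Db Eb F.
So we need the interval from Ab up to Bbb.
From Ab to Bbb: 1 semitone over a second = minor.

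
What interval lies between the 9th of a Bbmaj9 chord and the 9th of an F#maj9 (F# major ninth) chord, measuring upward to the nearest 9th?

augmented fifth

Bbmaj9 has C as its 9th, and F#maj9 (F# major ninth) has G# as its 9th.
From C to G#: 8 semitones over a fifth = augmented.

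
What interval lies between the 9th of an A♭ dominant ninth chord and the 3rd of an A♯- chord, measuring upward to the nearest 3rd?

augmented second

The 9th of A♭ dominant ninth is B♭; the 3rd of A♯- is C♯.
B♭ up to C♯ is 3 semitones, a half step wider than a major second, so the interval is augmented.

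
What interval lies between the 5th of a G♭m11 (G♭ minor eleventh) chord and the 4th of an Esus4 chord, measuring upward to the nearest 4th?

augmented fifth

The 5th of G♭m11 (G♭ minor eleventh) is D♭; the 4th of Esus4 is A.
5 letter names make it a fifth; at 8 semitones (a half step wider than perfect) the quality is augmented.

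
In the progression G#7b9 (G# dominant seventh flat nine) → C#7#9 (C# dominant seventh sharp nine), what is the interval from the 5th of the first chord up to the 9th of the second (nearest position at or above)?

augmented unison

G#7b9 (G# dominant seventh flat nine) has D# as its 5th, and C#7#9 (C# dominant seventh sharp nine) has D## as its 9th.
1 letter names make it a unison; at 1 semitone (a half step wider than perfect) the quality is augmented.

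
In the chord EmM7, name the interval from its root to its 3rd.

EmM7 is spelled E-G-B-D#.
The root is E and the 3rd is G.
3 letter names make it a third; at 3 semitones (a half step narrower than major) the quality is minor.

minor 3rd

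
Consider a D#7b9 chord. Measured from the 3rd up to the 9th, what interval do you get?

diminished seventh

D#7b9: D# F## A# C# E.
So we need the interval from F## up to E.
7 letter names make it a seventh; at 9 semitones (a whole step narrower than major) the quality is diminished.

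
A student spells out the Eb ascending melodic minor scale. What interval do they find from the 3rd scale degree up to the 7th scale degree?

augmented fifth

Eb melodic minor: Eb F Gb Ab Bb C D.
The 3rd scale degree is Gb and the 7th degree is D.
From Gb to D: 8 semitones over a fifth = augmented.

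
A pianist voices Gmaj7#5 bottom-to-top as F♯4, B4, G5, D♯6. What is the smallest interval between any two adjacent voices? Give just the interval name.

Adjacent intervals: F♯4→B4 = perfect fourth; B4→G5 = minor sixth; G5→D♯6 = augmented fifth.
The smallest is F♯4 to B4, a perfect fourth (5 semitones).

perfect fourth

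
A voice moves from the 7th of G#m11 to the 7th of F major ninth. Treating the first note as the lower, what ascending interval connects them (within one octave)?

m7

The 7th of G#m11 is F#; the 7th of F major ninth is E.
F# up to E is 10 semitones, a half step narrower than a major seventh, so the interval is minor.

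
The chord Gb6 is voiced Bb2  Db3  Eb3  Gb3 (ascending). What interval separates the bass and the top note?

The outer voices are Bb2 and Gb3.
From Bb to Gb: 8 semitones over a sixth = minor.

minor sixth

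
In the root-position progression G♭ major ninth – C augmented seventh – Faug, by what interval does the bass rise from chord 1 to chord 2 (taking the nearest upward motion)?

augmented 4th

The roots are G♭ and C.
From G♭ to C: 6 semitones over a fourth = augmented.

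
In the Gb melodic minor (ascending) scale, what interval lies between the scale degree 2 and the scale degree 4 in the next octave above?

minor tenth

Gb melodic minor: Gb Ab Bbb Cb Db Eb F.
Scale degree 2 = Ab; 4th scale degree (up an octave) = Cb.
From Ab to Cb: 15 semitones over a tenth = minor.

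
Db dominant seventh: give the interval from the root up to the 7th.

Db7 (Db dominant seventh): Db–F–Ab–Cb.
So we need the interval from Db up to Cb.
7 letter names make it a seventh; at 10 semitones (a half step narrower than major) the quality is minor.

minor seventh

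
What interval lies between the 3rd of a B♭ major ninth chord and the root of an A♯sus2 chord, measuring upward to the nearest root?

A5

The 3rd of B♭ major ninth is D; the root of A♯sus2 is A♯.
D up to A♯ is 8 semitones, a half step wider than a perfect fifth, so the interval is augmented.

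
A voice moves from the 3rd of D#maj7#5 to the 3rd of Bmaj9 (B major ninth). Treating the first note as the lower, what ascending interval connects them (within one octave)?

D#maj7#5 has F## as its 3rd, and Bmaj9 (B major ninth) has D# as its 3rd.
6 letter names make it a sixth; at 8 semitones (a half step narrower than major) the quality is minor.

minor sixth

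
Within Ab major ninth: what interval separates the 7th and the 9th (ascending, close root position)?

Abmaj9 is spelled Ab, C, Eb, G, Bb.
That puts G below Bb.
G up to Bb is 3 semitones, a half step narrower than a major third, so the interval is minor.

m3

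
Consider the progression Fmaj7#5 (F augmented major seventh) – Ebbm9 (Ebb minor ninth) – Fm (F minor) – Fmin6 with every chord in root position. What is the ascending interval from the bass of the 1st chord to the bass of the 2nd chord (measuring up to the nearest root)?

d7

The roots are F and Ebb.
7 letter names make it a seventh; at 9 semitones (a whole step narrower than major) the quality is diminished.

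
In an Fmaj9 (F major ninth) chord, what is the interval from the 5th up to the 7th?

major 3rd

Fmaj9 (F major ninth): F, A, C, E, G.
So we need the interval from C up to E.
Counting 3 letters and 4 half steps from C gives a major third.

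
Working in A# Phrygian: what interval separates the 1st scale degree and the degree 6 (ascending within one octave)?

minor sixth

A# phrygian: A# B C# D# E# F# G#.
So we need the interval from A# up to F#.
From A# to F#: 8 semitones over a sixth = minor.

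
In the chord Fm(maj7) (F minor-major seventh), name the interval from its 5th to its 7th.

Spelling the chord: F, Ab, C, E.
The 5th is C and the 7th is E.
Counting 3 letters and 4 half steps from C gives a major third.

major third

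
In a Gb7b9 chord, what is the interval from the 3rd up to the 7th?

diminished fifth

Spelling the chord: Gb-Bb-Db-Fb-Abb.
That puts Bb below Fb.
Bb up to Fb is 6 semitones, a half step narrower than a perfect fifth, so the interval is diminished.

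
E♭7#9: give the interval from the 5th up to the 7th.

minor third

E♭7#9 (E♭ dominant seventh sharp nine) is spelled E♭ G B♭ D♭ F♯.
That puts B♭ below D♭.
From B♭ to D♭: 3 semitones over a third = minor.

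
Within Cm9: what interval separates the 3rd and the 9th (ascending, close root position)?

Spelling the chord: C Eb G Bb D.
3rd = Eb; 9th = D.
From Eb to D is 11 semitones, exactly the major seventh.

major 7th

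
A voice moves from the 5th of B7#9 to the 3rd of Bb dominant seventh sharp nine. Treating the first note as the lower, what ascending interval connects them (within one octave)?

The 5th of B7#9 is F#; the 3rd of Bb dominant seventh sharp nine is D.
F# up to D is 8 semitones, a half step narrower than a major sixth, so the interval is minor.

minor 6th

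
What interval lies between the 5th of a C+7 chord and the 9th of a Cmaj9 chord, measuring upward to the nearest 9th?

The 5th of C+7 is G♯; the 9th of Cmaj9 is D.
G♯ up to D is 6 semitones, a half step narrower than a perfect fifth, so the interval is diminished.

diminished fifth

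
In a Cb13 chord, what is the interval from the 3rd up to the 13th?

P11

Cb13 (Cb dominant thirteenth): Cb–Eb–Gb–Bbb–Db–Ab.
3rd = Eb; 13th = Ab.
Counting 11 letters and 17 half steps from Eb gives a perfect eleventh.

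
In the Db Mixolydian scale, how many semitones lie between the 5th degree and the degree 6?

2

The scale is Db Eb F Gb Ab Bb Cb.
Ab up to Bb is a major second — 2 semitones.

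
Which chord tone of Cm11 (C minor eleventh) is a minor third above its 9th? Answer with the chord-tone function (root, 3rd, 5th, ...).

Cm11 is spelled C Eb G Bb D F.
The 9th is D. A minor third above D is F.
F is the chord's 11th.

11th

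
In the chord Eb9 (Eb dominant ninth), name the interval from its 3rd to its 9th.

Eb9 (Eb dominant ninth): Eb G Bb Db F.
The 3rd is G and the 9th is F.
From G to F: 10 semitones over a seventh = minor.

minor seventh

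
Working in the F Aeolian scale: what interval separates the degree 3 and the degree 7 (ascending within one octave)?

P5

F natural minor: F G Ab Bb C Db Eb.
So we need the interval from Ab up to Eb.
From Ab to Eb is 7 semitones, exactly the perfect fifth.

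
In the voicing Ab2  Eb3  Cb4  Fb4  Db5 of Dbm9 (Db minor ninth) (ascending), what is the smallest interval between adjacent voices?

Adjacent intervals: Ab2→Eb3 = perfect fifth; Eb3→Cb4 = minor sixth; Cb4→Fb4 = perfect fourth; Fb4→Db5 = major sixth.
The smallest is Cb4 to Fb4, a perfect fourth (5 semitones).

perfect 4th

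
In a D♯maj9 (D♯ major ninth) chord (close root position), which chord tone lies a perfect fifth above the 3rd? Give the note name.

D♯maj9 (D♯ major ninth) is spelled D♯-F𝄪-A♯-C𝄪-E♯.
The 3rd is F𝄪. A perfect fifth above F𝄪 is C𝄪.
C𝄪 is the chord's 7th.

C##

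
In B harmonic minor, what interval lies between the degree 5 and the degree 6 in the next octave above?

minor ninth

Spelling B harmonic minor: B C# D E F# G A#.
The degree 5 is F# and the degree 6 (up an octave) is G.
F# up to G is 13 semitones, a half step narrower than a major ninth, so the interval is minor.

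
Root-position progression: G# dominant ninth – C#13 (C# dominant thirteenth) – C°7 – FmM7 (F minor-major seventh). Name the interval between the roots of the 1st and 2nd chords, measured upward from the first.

The roots are G# and C#.
G# up to C# spans 4 letter names and 5 semitones — a perfect fourth.

perfect fourth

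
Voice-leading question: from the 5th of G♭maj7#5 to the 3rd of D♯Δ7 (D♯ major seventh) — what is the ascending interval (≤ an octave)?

The 5th of G♭maj7#5 is D; the 3rd of D♯Δ7 (D♯ major seventh) is F𝄪.
From D to F𝄪: 5 semitones over a third = augmented.

augmented 3rd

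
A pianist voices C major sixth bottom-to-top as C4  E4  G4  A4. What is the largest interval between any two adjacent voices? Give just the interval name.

major third

Adjacent intervals: C4→E4 = major third; E4→G4 = minor third; G4→A4 = major second.
The largest is C4 to E4, a major third (4 semitones).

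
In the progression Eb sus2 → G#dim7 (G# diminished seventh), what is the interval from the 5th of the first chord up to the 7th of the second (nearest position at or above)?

perfect 5th

The 5th of Eb sus2 is Bb; the 7th of G#dim7 (G# diminished seventh) is F.
Bb up to F spans 5 letter names and 7 semitones — a perfect fifth.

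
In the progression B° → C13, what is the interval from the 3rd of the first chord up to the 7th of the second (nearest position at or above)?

m6

B° has D as its 3rd, and C13 has B♭ as its 7th.
From D to B♭: 8 semitones over a sixth = minor.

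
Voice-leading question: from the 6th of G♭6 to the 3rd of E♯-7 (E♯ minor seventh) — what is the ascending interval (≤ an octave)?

The 6th of G♭6 is E♭; the 3rd of E♯-7 (E♯ minor seventh) is G♯.
From E♭ to G♯: 5 semitones over a third = augmented.

augmented third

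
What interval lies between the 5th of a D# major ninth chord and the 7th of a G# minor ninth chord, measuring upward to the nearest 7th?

D# major ninth has A# as its 5th, and G# minor ninth has F# as its 7th.
A# up to F# is 8 semitones, a half step narrower than a major sixth, so the interval is minor.

minor sixth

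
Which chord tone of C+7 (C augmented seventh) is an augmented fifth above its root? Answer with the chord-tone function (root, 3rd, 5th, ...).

5th

The chord tones of C+7 (C augmented seventh) are C-E-G#-Bb.
The root is C. An augmented fifth above C is G#.
G# is the chord's 5th.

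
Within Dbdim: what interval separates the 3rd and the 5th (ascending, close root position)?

Spelling the chord: Db, Fb, Abb.
That puts Fb below Abb.
Fb up to Abb is 3 semitones, a half step narrower than a major third, so the interval is minor.

minor third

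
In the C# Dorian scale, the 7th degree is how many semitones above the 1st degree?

10

The scale is C# D# E F# G# A# B.
C# up to B is a minor seventh — 10 semitones.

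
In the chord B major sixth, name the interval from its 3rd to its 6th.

The chord tones of B6 are B–D#–F#–G#.
So we need the interval from D# up to G#.
Counting 4 letters and 5 half steps from D# gives a perfect fourth.

P4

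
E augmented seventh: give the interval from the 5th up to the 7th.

Spelling the chord: E, G#, B#, D.
5th = B#; 7th = D.
B# up to D is 2 semitones, a whole step narrower than a major third, so the interval is diminished.

diminished third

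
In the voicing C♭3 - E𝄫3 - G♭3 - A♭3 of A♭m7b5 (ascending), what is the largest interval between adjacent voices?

Adjacent intervals: C♭3→E𝄫3 = minor third; E𝄫3→G♭3 = major third; G♭3→A♭3 = major second.
The largest is E𝄫3 to G♭3, a major third (4 semitones).

major third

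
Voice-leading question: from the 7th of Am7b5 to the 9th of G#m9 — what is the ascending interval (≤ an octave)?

augmented 2nd

Am7b5 has G as its 7th, and G#m9 has A# as its 9th.
2 letter names make it a second; at 3 semitones (a half step wider than major) the quality is augmented.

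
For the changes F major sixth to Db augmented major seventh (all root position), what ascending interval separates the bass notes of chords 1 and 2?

The roots are F and Db.
F up to Db is 8 semitones, a half step narrower than a major sixth, so the interval is minor.

minor sixth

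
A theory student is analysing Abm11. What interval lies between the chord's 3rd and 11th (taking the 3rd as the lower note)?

major ninth

Ab minor eleventh: Ab–Cb–Eb–Gb–Bb–Db.
3rd = Cb; 11th = Db.
From Cb to Db is 14 semitones, exactly the major ninth.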